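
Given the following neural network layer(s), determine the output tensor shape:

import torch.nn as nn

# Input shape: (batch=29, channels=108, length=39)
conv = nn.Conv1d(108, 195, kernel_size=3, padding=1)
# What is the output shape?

Input shape: (29, 108, 39)
Output shape: (29, 195, 39)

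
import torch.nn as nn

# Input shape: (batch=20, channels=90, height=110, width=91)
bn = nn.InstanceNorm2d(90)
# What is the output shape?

Input shape: (20, 90, 110, 91)
Output shape: (20, 90, 110, 91)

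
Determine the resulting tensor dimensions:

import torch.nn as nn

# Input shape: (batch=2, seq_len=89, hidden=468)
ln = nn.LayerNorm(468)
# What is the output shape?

Input shape: (2, 89, 468)
Output shape: (2, 89, 468)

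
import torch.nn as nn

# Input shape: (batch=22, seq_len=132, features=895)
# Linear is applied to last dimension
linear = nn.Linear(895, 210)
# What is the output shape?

Input shape: (22, 132, 895)
Output shape: (22, 132, 210)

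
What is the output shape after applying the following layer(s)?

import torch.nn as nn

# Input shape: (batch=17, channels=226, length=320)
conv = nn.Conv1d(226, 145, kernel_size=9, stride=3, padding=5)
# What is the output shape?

Input shape: (17, 226, 320)
Output shape: (17, 145, 108)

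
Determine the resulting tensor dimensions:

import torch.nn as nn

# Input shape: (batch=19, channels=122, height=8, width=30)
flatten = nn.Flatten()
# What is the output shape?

Input shape: (19, 122, 8, 30)
Output shape: (19, 29280)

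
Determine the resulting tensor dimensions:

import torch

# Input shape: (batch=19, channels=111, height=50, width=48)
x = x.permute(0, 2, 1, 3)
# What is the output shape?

Input shape: (19, 111, 50, 48)
Output shape: (19, 50, 111, 48)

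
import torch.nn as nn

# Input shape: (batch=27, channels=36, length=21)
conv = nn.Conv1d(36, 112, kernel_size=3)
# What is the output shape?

Input shape: (27, 36, 21)
Output shape: (27, 112, 19)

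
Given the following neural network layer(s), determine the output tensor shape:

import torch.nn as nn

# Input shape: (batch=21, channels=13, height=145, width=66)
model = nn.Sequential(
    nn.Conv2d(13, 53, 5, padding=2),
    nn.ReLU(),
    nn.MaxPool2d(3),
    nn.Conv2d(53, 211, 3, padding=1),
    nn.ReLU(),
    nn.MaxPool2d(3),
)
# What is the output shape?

Input shape: (21, 13, 145, 66)
  -> after first Conv2d: (21, 53, 145, 66)
  -> after first MaxPool2d: (21, 53, 48, 22)
  -> after second Conv2d: (21, 211, 48, 22)
Output shape: (21, 211, 16, 7)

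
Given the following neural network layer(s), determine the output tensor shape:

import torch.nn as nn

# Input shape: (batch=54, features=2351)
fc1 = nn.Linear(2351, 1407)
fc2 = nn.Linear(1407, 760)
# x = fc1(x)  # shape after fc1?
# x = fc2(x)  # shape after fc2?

Input shape: (54, 2351)
  -> after fc1: (54, 1407)
Output shape: (54, 760)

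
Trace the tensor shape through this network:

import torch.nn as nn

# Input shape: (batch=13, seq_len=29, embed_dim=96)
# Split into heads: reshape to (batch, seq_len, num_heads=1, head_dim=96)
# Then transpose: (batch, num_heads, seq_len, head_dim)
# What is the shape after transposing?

Input shape: (13, 29, 96)
  -> after reshape: (13, 29, 1, 96)
Output shape: (13, 1, 29, 96)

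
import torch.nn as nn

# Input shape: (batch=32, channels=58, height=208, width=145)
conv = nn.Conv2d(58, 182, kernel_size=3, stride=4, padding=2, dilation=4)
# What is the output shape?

Input shape: (32, 58, 208, 145)
Output shape: (32, 182, 51, 36)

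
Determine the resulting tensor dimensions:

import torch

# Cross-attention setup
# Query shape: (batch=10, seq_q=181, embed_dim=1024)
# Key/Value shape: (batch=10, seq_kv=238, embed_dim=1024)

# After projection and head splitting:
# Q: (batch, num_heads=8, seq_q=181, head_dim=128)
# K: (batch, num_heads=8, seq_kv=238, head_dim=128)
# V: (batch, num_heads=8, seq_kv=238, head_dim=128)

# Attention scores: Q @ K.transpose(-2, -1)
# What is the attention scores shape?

Input shape: (10, 181, 1024)
Output shape: (10, 8, 181, 238)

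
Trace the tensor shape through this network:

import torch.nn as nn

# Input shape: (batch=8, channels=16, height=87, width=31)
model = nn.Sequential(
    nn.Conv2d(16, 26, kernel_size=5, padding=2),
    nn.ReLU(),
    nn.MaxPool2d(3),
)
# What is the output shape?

Input shape: (8, 16, 87, 31)
  -> after Conv2d: (8, 26, 87, 31)
  -> after ReLU: (8, 26, 87, 31)
Output shape: (8, 26, 29, 10)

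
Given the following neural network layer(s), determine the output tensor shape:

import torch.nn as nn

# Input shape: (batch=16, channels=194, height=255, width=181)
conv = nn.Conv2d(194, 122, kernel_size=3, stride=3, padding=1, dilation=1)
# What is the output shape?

Input shape: (16, 194, 255, 181)
Output shape: (16, 122, 85, 61)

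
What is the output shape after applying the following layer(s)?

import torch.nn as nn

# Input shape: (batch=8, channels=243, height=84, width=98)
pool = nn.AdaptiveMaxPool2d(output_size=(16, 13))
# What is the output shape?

Input shape: (8, 243, 84, 98)
Output shape: (8, 243, 16, 13)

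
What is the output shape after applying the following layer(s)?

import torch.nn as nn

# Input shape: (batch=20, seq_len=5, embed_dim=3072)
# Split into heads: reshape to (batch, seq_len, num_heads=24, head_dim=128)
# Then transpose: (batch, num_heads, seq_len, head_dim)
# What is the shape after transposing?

Input shape: (20, 5, 3072)
  -> after reshape: (20, 5, 24, 128)
Output shape: (20, 24, 5, 128)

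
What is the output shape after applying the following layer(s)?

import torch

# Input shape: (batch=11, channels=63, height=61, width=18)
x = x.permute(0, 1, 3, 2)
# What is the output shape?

Input shape: (11, 63, 61, 18)
Output shape: (11, 63, 18, 61)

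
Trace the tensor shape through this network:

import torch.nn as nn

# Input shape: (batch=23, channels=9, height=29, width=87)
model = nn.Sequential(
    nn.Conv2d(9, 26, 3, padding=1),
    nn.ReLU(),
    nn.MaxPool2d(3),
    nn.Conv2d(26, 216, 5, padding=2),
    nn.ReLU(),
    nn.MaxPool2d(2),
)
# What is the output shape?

Input shape: (23, 9, 29, 87)
  -> after first Conv2d: (23, 26, 29, 87)
  -> after first MaxPool2d: (23, 26, 9, 29)
  -> after second Conv2d: (23, 216, 9, 29)
Output shape: (23, 216, 4, 14)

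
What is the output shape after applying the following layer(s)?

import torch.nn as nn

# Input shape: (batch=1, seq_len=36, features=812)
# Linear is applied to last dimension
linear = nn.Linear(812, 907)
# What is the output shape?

Input shape: (1, 36, 812)
Output shape: (1, 36, 907)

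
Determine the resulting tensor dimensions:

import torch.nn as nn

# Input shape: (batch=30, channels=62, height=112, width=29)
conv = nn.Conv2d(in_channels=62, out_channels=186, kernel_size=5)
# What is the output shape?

Input shape: (30, 62, 112, 29)
Output shape: (30, 186, 108, 25)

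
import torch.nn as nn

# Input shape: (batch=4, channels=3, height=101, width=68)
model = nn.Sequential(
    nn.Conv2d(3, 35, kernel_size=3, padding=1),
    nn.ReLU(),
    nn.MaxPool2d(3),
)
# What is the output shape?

Input shape: (4, 3, 101, 68)
  -> after Conv2d: (4, 35, 101, 68)
  -> after ReLU: (4, 35, 101, 68)
Output shape: (4, 35, 33, 22)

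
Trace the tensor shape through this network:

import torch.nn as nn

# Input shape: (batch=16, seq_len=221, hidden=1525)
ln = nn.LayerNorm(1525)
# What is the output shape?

Input shape: (16, 221, 1525)
Output shape: (16, 221, 1525)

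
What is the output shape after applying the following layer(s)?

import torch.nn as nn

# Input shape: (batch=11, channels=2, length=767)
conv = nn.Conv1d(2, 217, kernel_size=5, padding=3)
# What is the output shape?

Input shape: (11, 2, 767)
Output shape: (11, 217, 769)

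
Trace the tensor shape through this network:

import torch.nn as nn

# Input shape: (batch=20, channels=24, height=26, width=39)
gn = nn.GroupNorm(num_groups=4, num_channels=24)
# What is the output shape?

Input shape: (20, 24, 26, 39)
Output shape: (20, 24, 26, 39)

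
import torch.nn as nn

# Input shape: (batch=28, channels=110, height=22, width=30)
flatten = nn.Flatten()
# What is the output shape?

Input shape: (28, 110, 22, 30)
Output shape: (28, 72600)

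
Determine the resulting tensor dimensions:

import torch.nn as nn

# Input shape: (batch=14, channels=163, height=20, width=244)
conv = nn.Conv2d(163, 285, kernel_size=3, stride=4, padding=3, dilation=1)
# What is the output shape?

Input shape: (14, 163, 20, 244)
Output shape: (14, 285, 6, 62)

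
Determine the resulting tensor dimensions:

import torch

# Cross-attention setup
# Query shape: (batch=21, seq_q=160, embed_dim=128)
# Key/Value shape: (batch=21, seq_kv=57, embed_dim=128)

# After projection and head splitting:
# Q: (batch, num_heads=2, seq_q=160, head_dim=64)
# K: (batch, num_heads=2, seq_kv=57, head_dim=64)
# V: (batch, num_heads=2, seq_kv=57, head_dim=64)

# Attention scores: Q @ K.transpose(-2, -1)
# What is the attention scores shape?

Input shape: (21, 160, 128)
Output shape: (21, 2, 160, 57)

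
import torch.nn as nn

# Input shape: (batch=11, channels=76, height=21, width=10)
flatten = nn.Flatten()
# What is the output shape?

Input shape: (11, 76, 21, 10)
Output shape: (11, 15960)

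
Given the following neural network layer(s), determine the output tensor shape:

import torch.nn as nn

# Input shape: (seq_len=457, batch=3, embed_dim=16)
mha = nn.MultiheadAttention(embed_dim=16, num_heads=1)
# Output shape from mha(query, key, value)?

Input shape: (457, 3, 16)
Output shape: (457, 3, 16)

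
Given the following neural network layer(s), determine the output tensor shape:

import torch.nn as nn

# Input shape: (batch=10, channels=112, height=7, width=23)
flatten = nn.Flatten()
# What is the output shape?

Input shape: (10, 112, 7, 23)
Output shape: (10, 18032)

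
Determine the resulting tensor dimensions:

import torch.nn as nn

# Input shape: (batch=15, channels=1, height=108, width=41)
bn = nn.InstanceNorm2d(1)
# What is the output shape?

Input shape: (15, 1, 108, 41)
Output shape: (15, 1, 108, 41)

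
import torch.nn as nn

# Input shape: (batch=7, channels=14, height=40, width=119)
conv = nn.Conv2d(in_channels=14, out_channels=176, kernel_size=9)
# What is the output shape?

Input shape: (7, 14, 40, 119)
Output shape: (7, 176, 32, 111)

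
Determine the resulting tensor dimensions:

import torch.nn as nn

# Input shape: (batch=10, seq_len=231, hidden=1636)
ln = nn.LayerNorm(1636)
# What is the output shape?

Input shape: (10, 231, 1636)
Output shape: (10, 231, 1636)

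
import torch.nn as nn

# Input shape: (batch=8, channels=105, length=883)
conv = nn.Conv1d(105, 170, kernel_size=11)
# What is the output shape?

Input shape: (8, 105, 883)
Output shape: (8, 170, 873)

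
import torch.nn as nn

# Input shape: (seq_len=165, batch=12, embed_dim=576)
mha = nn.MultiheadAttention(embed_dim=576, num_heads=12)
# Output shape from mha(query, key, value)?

Input shape: (165, 12, 576)
Output shape: (165, 12, 576)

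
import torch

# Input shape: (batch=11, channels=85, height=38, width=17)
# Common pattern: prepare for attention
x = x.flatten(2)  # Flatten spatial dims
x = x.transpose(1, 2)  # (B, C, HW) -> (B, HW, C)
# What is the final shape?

Input shape: (11, 85, 38, 17)
  -> after flatten(2): (11, 85, 646)
Output shape: (11, 646, 85)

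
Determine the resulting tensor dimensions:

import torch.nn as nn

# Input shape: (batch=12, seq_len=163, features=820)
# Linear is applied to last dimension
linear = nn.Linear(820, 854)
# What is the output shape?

Input shape: (12, 163, 820)
Output shape: (12, 163, 854)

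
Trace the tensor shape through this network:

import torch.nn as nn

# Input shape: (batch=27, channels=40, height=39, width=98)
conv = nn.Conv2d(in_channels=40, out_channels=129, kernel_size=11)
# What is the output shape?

Input shape: (27, 40, 39, 98)
Output shape: (27, 129, 29, 88)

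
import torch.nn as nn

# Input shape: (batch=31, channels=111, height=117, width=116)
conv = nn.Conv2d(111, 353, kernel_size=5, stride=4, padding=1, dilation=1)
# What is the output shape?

Input shape: (31, 111, 117, 116)
Output shape: (31, 353, 29, 29)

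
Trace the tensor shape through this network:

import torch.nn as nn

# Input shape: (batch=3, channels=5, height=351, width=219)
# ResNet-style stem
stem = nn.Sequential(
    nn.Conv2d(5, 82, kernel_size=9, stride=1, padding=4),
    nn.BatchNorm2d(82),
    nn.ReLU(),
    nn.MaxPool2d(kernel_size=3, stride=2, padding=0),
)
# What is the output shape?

Input shape: (3, 5, 351, 219)
  -> after Conv2d 9x9 stride=1: (3, 82, 351, 219)
Output shape: (3, 82, 175, 109)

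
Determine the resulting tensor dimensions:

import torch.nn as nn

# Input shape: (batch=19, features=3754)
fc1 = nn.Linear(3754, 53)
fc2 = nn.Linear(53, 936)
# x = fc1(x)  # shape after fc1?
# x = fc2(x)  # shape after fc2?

Input shape: (19, 3754)
  -> after fc1: (19, 53)
Output shape: (19, 936)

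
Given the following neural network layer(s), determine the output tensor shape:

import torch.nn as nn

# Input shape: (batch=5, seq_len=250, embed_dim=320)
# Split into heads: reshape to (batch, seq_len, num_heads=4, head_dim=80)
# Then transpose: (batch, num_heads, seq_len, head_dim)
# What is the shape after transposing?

Input shape: (5, 250, 320)
  -> after reshape: (5, 250, 4, 80)
Output shape: (5, 4, 250, 80)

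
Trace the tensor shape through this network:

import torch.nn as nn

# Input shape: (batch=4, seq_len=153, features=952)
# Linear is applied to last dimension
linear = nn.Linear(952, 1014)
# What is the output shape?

Input shape: (4, 153, 952)
Output shape: (4, 153, 1014)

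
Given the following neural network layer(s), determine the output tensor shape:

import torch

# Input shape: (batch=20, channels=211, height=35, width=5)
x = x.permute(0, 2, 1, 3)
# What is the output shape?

Input shape: (20, 211, 35, 5)
Output shape: (20, 35, 211, 5)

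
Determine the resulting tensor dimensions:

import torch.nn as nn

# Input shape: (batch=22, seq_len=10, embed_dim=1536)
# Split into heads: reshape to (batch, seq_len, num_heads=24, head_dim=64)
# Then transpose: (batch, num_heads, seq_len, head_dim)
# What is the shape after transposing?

Input shape: (22, 10, 1536)
  -> after reshape: (22, 10, 24, 64)
Output shape: (22, 24, 10, 64)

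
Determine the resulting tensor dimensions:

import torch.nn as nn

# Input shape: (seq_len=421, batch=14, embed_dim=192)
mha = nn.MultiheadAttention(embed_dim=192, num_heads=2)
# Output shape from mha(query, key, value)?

Input shape: (421, 14, 192)
Output shape: (421, 14, 192)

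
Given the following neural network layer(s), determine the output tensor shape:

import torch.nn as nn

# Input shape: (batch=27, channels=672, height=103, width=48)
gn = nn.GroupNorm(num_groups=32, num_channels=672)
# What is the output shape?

Input shape: (27, 672, 103, 48)
Output shape: (27, 672, 103, 48)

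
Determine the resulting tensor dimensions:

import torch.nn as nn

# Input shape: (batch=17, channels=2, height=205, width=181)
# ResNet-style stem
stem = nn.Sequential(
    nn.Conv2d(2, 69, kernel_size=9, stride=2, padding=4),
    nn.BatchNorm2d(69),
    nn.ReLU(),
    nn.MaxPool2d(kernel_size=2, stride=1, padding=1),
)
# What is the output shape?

Input shape: (17, 2, 205, 181)
  -> after Conv2d 9x9 stride=2: (17, 69, 103, 91)
Output shape: (17, 69, 104, 92)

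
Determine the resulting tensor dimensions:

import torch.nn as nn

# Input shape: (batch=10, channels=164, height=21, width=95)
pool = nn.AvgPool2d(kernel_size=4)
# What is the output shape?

Input shape: (10, 164, 21, 95)
Output shape: (10, 164, 5, 23)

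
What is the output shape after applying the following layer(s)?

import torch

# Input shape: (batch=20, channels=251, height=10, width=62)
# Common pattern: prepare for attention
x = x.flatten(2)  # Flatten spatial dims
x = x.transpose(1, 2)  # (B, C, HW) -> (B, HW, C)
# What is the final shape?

Input shape: (20, 251, 10, 62)
  -> after flatten(2): (20, 251, 620)
Output shape: (20, 620, 251)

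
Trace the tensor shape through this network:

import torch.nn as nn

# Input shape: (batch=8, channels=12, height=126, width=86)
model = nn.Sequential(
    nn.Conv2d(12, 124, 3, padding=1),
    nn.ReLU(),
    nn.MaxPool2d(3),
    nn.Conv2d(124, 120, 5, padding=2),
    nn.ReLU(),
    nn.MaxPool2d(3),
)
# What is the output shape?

Input shape: (8, 12, 126, 86)
  -> after first Conv2d: (8, 124, 126, 86)
  -> after first MaxPool2d: (8, 124, 42, 28)
  -> after second Conv2d: (8, 120, 42, 28)
Output shape: (8, 120, 14, 9)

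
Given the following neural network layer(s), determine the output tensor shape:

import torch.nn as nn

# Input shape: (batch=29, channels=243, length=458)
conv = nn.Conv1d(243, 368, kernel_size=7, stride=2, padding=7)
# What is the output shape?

Input shape: (29, 243, 458)
Output shape: (29, 368, 233)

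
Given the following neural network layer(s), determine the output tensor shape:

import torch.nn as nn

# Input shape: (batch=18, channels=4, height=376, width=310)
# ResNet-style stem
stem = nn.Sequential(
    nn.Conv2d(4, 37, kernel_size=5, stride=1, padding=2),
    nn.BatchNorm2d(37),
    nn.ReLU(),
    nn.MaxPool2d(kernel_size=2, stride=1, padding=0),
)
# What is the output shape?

Input shape: (18, 4, 376, 310)
  -> after Conv2d 5x5 stride=1: (18, 37, 376, 310)
Output shape: (18, 37, 375, 309)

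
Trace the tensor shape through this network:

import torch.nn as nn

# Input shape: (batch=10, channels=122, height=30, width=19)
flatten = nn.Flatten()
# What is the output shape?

Input shape: (10, 122, 30, 19)
Output shape: (10, 69540)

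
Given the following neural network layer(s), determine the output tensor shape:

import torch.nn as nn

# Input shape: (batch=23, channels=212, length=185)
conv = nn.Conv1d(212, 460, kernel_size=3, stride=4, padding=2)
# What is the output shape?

Input shape: (23, 212, 185)
Output shape: (23, 460, 47)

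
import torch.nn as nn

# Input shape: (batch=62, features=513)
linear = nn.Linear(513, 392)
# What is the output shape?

Input shape: (62, 513)
Output shape: (62, 392)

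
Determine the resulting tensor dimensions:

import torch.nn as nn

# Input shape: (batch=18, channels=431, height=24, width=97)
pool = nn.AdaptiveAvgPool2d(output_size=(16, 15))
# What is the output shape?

Input shape: (18, 431, 24, 97)
Output shape: (18, 431, 16, 15)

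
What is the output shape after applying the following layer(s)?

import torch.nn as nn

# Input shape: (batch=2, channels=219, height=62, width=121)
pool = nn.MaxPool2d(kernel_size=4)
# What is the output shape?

Input shape: (2, 219, 62, 121)
Output shape: (2, 219, 15, 30)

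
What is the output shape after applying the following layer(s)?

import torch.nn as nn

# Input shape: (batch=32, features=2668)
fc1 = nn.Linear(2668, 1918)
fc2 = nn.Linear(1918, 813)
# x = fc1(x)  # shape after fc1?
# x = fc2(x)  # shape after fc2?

Input shape: (32, 2668)
  -> after fc1: (32, 1918)
Output shape: (32, 813)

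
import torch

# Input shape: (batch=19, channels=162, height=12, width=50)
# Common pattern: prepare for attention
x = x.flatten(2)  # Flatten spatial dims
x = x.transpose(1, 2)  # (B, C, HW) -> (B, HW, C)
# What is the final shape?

Input shape: (19, 162, 12, 50)
  -> after flatten(2): (19, 162, 600)
Output shape: (19, 600, 162)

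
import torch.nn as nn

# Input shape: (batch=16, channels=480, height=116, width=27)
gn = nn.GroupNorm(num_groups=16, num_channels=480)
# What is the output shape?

Input shape: (16, 480, 116, 27)
Output shape: (16, 480, 116, 27)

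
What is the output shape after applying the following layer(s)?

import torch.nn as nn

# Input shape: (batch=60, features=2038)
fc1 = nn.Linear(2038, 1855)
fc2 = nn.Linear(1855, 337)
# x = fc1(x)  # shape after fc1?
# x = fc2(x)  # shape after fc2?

Input shape: (60, 2038)
  -> after fc1: (60, 1855)
Output shape: (60, 337)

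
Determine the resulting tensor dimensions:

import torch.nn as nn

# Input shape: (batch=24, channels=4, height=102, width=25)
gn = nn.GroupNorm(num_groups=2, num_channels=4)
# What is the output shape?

Input shape: (24, 4, 102, 25)
Output shape: (24, 4, 102, 25)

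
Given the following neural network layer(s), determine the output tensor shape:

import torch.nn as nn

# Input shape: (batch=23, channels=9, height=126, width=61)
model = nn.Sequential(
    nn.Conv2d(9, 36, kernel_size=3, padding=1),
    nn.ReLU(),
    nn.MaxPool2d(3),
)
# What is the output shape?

Input shape: (23, 9, 126, 61)
  -> after Conv2d: (23, 36, 126, 61)
  -> after ReLU: (23, 36, 126, 61)
Output shape: (23, 36, 42, 20)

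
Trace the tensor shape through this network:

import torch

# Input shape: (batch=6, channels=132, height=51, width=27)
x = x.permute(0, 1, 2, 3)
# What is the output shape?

Input shape: (6, 132, 51, 27)
Output shape: (6, 132, 51, 27)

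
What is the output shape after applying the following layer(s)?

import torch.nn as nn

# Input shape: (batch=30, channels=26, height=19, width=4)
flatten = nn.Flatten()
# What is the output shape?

Input shape: (30, 26, 19, 4)
Output shape: (30, 1976)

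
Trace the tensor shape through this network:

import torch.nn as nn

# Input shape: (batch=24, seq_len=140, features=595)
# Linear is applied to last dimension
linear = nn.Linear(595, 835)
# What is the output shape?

Input shape: (24, 140, 595)
Output shape: (24, 140, 835)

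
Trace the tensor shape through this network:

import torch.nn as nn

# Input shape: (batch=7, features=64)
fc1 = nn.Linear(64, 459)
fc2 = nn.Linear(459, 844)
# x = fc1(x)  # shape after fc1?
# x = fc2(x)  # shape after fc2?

Input shape: (7, 64)
  -> after fc1: (7, 459)
Output shape: (7, 844)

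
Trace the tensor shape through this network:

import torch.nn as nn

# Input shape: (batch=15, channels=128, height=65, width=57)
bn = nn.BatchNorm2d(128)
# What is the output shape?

Input shape: (15, 128, 65, 57)
Output shape: (15, 128, 65, 57)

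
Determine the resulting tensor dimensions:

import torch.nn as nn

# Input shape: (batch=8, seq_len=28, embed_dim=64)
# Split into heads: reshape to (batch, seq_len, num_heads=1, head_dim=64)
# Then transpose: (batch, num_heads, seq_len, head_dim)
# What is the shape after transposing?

Input shape: (8, 28, 64)
  -> after reshape: (8, 28, 1, 64)
Output shape: (8, 1, 28, 64)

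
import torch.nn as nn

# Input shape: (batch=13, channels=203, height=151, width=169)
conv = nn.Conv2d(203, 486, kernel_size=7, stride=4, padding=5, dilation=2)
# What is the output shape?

Input shape: (13, 203, 151, 169)
Output shape: (13, 486, 38, 42)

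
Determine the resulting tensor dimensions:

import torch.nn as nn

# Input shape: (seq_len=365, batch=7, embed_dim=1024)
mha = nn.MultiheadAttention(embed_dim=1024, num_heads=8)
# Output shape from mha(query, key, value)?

Input shape: (365, 7, 1024)
Output shape: (365, 7, 1024)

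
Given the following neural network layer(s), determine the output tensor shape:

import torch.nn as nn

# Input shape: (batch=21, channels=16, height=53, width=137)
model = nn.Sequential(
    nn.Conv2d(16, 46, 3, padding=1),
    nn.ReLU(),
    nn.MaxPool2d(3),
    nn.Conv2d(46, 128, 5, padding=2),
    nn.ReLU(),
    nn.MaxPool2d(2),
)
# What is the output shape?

Input shape: (21, 16, 53, 137)
  -> after first Conv2d: (21, 46, 53, 137)
  -> after first MaxPool2d: (21, 46, 17, 45)
  -> after second Conv2d: (21, 128, 17, 45)
Output shape: (21, 128, 8, 22)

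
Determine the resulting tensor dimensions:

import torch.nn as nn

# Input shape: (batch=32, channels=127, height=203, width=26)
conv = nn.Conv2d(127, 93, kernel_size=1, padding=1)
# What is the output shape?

Input shape: (32, 127, 203, 26)
Output shape: (32, 93, 205, 28)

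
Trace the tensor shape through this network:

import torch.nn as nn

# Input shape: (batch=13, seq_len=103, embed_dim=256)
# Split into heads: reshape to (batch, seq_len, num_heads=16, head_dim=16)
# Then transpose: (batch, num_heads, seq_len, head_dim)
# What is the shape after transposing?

Input shape: (13, 103, 256)
  -> after reshape: (13, 103, 16, 16)
Output shape: (13, 16, 103, 16)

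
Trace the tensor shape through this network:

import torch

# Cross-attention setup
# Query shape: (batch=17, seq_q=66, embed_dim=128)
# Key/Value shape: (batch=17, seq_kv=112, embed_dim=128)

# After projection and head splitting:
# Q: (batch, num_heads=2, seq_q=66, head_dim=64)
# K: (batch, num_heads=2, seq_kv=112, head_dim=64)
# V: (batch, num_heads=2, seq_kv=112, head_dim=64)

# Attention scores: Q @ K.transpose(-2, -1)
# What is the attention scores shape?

Input shape: (17, 66, 128)
Output shape: (17, 2, 66, 112)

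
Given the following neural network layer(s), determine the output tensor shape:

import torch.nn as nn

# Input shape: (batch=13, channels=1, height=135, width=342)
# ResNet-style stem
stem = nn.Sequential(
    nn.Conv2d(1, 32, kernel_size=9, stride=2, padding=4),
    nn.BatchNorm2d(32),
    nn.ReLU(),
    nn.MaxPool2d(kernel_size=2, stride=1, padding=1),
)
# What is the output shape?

Input shape: (13, 1, 135, 342)
  -> after Conv2d 9x9 stride=2: (13, 32, 68, 171)
Output shape: (13, 32, 69, 172)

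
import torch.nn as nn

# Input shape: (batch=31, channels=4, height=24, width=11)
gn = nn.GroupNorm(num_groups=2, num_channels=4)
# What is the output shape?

Input shape: (31, 4, 24, 11)
Output shape: (31, 4, 24, 11)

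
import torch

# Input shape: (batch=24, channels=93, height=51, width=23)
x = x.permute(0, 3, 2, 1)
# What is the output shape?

Input shape: (24, 93, 51, 23)
Output shape: (24, 23, 51, 93)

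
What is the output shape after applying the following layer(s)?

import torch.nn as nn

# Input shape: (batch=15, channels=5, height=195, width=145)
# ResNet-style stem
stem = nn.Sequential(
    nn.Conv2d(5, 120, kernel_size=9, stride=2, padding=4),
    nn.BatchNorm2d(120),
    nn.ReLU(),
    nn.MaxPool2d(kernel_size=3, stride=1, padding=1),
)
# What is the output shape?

Input shape: (15, 5, 195, 145)
  -> after Conv2d 9x9 stride=2: (15, 120, 98, 73)
Output shape: (15, 120, 98, 73)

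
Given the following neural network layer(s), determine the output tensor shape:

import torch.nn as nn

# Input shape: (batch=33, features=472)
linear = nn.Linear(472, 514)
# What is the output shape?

Input shape: (33, 472)
Output shape: (33, 514)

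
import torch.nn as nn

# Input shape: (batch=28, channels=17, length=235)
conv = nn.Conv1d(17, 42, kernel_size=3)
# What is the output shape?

Input shape: (28, 17, 235)
Output shape: (28, 42, 233)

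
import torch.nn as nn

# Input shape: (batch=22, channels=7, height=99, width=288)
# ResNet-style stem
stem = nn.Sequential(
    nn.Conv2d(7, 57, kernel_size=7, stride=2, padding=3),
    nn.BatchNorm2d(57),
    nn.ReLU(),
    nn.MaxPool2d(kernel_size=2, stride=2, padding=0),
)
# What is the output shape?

Input shape: (22, 7, 99, 288)
  -> after Conv2d 7x7 stride=2: (22, 57, 50, 144)
Output shape: (22, 57, 25, 72)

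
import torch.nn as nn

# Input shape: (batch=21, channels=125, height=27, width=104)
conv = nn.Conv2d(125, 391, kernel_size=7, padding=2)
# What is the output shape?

Input shape: (21, 125, 27, 104)
Output shape: (21, 391, 25, 102)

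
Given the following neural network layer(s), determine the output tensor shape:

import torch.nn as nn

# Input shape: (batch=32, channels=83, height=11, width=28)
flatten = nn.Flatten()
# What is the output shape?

Input shape: (32, 83, 11, 28)
Output shape: (32, 25564)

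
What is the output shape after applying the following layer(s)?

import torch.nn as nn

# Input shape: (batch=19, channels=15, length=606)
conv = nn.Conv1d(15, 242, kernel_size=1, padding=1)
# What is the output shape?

Input shape: (19, 15, 606)
Output shape: (19, 242, 608)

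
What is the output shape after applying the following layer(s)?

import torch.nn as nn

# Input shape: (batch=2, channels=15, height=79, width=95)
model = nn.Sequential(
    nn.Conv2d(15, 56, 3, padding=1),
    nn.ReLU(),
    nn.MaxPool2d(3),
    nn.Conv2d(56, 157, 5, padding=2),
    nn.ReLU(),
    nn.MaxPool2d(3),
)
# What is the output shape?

Input shape: (2, 15, 79, 95)
  -> after first Conv2d: (2, 56, 79, 95)
  -> after first MaxPool2d: (2, 56, 26, 31)
  -> after second Conv2d: (2, 157, 26, 31)
Output shape: (2, 157, 8, 10)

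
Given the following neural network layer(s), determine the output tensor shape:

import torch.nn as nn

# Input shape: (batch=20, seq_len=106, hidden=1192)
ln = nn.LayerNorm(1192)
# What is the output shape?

Input shape: (20, 106, 1192)
Output shape: (20, 106, 1192)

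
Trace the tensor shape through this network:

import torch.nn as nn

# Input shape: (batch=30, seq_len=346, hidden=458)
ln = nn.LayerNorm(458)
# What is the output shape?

Input shape: (30, 346, 458)
Output shape: (30, 346, 458)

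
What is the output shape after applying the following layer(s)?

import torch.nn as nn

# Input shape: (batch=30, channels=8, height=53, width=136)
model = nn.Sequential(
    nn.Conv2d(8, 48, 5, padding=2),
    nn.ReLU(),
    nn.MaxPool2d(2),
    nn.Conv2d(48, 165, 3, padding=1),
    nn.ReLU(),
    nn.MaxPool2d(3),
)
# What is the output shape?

Input shape: (30, 8, 53, 136)
  -> after first Conv2d: (30, 48, 53, 136)
  -> after first MaxPool2d: (30, 48, 26, 68)
  -> after second Conv2d: (30, 165, 26, 68)
Output shape: (30, 165, 8, 22)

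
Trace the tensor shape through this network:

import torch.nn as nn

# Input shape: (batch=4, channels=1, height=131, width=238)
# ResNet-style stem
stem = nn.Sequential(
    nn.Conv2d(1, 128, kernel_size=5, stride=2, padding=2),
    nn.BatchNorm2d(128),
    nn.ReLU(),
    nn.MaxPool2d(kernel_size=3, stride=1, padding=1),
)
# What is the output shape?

Input shape: (4, 1, 131, 238)
  -> after Conv2d 5x5 stride=2: (4, 128, 66, 119)
Output shape: (4, 128, 66, 119)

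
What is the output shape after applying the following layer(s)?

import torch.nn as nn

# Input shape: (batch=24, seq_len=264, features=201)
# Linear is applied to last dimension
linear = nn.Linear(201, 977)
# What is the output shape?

Input shape: (24, 264, 201)
Output shape: (24, 264, 977)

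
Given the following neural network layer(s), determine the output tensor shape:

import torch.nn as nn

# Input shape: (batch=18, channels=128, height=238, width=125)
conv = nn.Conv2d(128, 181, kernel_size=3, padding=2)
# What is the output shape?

Input shape: (18, 128, 238, 125)
Output shape: (18, 181, 240, 127)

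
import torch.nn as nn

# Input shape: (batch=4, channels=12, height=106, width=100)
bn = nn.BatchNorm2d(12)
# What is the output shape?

Input shape: (4, 12, 106, 100)
Output shape: (4, 12, 106, 100)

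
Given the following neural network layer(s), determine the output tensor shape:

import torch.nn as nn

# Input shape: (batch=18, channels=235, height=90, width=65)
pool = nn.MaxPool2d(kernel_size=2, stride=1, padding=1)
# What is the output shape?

Input shape: (18, 235, 90, 65)
Output shape: (18, 235, 91, 66)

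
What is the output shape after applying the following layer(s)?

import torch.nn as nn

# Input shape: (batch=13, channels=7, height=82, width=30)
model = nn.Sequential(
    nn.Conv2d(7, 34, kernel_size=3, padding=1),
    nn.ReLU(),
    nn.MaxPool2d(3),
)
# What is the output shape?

Input shape: (13, 7, 82, 30)
  -> after Conv2d: (13, 34, 82, 30)
  -> after ReLU: (13, 34, 82, 30)
Output shape: (13, 34, 27, 10)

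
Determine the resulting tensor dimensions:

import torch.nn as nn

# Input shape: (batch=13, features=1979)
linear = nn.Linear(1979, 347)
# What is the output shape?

Input shape: (13, 1979)
Output shape: (13, 347)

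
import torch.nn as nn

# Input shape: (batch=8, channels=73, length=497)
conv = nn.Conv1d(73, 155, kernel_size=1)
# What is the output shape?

Input shape: (8, 73, 497)
Output shape: (8, 155, 497)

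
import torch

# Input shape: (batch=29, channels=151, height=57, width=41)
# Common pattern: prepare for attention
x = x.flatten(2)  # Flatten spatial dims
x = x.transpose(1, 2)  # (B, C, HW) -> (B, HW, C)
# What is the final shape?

Input shape: (29, 151, 57, 41)
  -> after flatten(2): (29, 151, 2337)
Output shape: (29, 2337, 151)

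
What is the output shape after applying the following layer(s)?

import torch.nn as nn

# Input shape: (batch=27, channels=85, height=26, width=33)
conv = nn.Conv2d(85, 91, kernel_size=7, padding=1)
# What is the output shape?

Input shape: (27, 85, 26, 33)
Output shape: (27, 91, 22, 29)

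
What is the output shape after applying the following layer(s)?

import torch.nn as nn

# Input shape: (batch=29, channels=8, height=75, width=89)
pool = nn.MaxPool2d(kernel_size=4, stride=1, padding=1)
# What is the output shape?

Input shape: (29, 8, 75, 89)
Output shape: (29, 8, 74, 88)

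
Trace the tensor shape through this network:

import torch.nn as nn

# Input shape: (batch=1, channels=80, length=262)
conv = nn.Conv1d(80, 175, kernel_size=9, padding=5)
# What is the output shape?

Input shape: (1, 80, 262)
Output shape: (1, 175, 264)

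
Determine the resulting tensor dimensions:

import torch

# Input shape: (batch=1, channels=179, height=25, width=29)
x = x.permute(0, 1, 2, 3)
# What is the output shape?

Input shape: (1, 179, 25, 29)
Output shape: (1, 179, 25, 29)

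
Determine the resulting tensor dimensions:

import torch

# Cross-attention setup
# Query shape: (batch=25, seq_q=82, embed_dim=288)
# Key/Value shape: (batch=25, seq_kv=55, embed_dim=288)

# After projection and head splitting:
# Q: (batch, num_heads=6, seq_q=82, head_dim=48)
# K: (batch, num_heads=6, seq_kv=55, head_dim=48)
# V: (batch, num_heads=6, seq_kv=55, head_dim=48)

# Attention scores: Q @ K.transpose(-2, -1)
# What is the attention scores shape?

Input shape: (25, 82, 288)
Output shape: (25, 6, 82, 55)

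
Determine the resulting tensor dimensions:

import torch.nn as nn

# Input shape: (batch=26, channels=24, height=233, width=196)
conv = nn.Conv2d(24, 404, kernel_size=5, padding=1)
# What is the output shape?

Input shape: (26, 24, 233, 196)
Output shape: (26, 404, 231, 194)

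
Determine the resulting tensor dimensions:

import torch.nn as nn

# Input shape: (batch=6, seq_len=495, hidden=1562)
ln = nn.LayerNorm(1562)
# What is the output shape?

Input shape: (6, 495, 1562)
Output shape: (6, 495, 1562)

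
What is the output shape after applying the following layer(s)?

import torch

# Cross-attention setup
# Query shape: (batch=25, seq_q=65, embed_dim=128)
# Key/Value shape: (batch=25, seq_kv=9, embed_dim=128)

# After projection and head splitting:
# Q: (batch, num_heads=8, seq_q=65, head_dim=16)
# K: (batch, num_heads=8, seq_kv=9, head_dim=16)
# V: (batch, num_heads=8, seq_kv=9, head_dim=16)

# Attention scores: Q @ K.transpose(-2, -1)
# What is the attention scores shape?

Input shape: (25, 65, 128)
Output shape: (25, 8, 65, 9)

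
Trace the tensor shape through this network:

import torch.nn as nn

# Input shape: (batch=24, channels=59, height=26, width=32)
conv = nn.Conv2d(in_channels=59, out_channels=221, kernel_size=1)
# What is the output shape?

Input shape: (24, 59, 26, 32)
Output shape: (24, 221, 26, 32)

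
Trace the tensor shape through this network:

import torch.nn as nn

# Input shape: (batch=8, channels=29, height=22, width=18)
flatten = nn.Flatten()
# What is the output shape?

Input shape: (8, 29, 22, 18)
Output shape: (8, 11484)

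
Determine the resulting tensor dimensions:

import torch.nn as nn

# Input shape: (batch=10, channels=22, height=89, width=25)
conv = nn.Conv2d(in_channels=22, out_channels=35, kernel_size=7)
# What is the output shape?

Input shape: (10, 22, 89, 25)
Output shape: (10, 35, 83, 19)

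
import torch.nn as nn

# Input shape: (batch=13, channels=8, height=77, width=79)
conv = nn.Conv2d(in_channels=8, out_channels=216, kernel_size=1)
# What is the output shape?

Input shape: (13, 8, 77, 79)
Output shape: (13, 216, 77, 79)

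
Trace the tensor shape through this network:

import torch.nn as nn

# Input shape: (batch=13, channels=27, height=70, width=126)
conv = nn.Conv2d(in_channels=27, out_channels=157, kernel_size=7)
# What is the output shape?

Input shape: (13, 27, 70, 126)
Output shape: (13, 157, 64, 120)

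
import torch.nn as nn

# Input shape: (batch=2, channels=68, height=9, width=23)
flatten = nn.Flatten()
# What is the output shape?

Input shape: (2, 68, 9, 23)
Output shape: (2, 14076)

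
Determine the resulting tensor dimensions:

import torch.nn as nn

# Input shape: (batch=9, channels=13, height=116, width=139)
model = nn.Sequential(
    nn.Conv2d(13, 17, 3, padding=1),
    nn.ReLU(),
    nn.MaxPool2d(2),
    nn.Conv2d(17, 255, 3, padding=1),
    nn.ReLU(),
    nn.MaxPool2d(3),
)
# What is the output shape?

Input shape: (9, 13, 116, 139)
  -> after first Conv2d: (9, 17, 116, 139)
  -> after first MaxPool2d: (9, 17, 58, 69)
  -> after second Conv2d: (9, 255, 58, 69)
Output shape: (9, 255, 19, 23)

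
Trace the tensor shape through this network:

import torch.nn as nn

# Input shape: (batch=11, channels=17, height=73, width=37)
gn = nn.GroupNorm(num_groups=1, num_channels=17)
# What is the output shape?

Input shape: (11, 17, 73, 37)
Output shape: (11, 17, 73, 37)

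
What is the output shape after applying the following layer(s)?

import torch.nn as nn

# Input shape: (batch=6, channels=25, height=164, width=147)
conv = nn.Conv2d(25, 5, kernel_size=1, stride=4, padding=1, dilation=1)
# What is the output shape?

Input shape: (6, 25, 164, 147)
Output shape: (6, 5, 42, 38)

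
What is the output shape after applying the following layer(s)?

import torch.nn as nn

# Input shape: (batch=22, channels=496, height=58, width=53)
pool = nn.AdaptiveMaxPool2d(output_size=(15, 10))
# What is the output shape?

Input shape: (22, 496, 58, 53)
Output shape: (22, 496, 15, 10)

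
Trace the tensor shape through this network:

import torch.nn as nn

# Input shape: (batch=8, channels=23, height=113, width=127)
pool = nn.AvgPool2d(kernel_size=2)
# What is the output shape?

Input shape: (8, 23, 113, 127)
Output shape: (8, 23, 56, 63)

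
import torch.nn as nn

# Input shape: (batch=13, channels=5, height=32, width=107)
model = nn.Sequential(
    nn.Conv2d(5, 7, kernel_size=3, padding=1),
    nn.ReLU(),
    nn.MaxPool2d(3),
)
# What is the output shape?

Input shape: (13, 5, 32, 107)
  -> after Conv2d: (13, 7, 32, 107)
  -> after ReLU: (13, 7, 32, 107)
Output shape: (13, 7, 10, 35)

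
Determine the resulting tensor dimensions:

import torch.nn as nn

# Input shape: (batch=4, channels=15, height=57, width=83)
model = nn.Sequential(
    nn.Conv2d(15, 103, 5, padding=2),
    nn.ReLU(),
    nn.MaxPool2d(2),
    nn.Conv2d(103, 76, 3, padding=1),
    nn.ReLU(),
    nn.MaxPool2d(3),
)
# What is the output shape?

Input shape: (4, 15, 57, 83)
  -> after first Conv2d: (4, 103, 57, 83)
  -> after first MaxPool2d: (4, 103, 28, 41)
  -> after second Conv2d: (4, 76, 28, 41)
Output shape: (4, 76, 9, 13)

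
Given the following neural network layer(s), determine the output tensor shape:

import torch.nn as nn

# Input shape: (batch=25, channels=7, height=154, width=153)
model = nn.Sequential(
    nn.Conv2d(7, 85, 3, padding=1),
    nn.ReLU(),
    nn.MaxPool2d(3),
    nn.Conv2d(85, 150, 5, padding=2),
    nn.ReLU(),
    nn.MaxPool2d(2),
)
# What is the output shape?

Input shape: (25, 7, 154, 153)
  -> after first Conv2d: (25, 85, 154, 153)
  -> after first MaxPool2d: (25, 85, 51, 51)
  -> after second Conv2d: (25, 150, 51, 51)
Output shape: (25, 150, 25, 25)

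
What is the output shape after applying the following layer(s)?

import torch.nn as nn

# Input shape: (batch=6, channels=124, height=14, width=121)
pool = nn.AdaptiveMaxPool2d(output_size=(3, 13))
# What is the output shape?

Input shape: (6, 124, 14, 121)
Output shape: (6, 124, 3, 13)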